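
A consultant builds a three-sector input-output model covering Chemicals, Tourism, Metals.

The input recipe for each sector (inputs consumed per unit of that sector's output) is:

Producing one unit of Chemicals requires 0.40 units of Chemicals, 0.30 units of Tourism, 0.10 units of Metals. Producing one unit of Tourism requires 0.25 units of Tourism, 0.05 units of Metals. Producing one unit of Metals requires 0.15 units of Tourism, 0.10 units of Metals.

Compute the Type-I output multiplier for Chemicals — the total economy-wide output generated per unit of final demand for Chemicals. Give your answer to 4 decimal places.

m_C = 2.6030

I − A =
  [   0.60     0.00     0.00]
  [  -0.30     0.75    -0.15]
  [  -0.10    -0.05     0.90]
Cofactors of I−A, C_ij = (−1)^(i+j)·(minor ij) (rows/columns in the sector order above):
  C_11 = (0.75)(0.90) − (-0.15)(-0.05) = 0.6675
  C_12 = −[(-0.30)(0.90) − (-0.15)(-0.10)] = 0.2850
  C_13 = (-0.30)(-0.05) − (0.75)(-0.10) = 0.0900
  C_21 = −[(0.00)(0.90) − (0.00)(-0.05)] = 0.0000
  C_22 = (0.60)(0.90) − (0.00)(-0.10) = 0.5400
  C_23 = −[(0.60)(-0.05) − (0.00)(-0.10)] = 0.0300
  C_31 = (0.00)(-0.15) − (0.00)(0.75) = 0.0000
  C_32 = −[(0.60)(-0.15) − (0.00)(-0.30)] = 0.0900
  C_33 = (0.60)(0.75) − (0.00)(-0.30) = 0.4500
det(I−A) = Σ_j (I−A)_1j·C_1j = (0.60)(0.6675) + (0.00)(0.2850) + (0.00)(0.0900) = 0.4005
adj(I−A) = Cᵀ =
  [ 0.6675   0.0000   0.0000]
  [ 0.2850   0.5400   0.0900]
  [ 0.0900   0.0300   0.4500]
(I − A)⁻¹ = adj(I−A) / det(I−A) ≈
  [   1.66667     0.00000     0.00000]
  [   0.71161     1.34831     0.22472]
  [   0.22472     0.07491     1.12360]
The output multiplier for sector j is the column-j sum of the Leontief inverse (I − A)⁻¹ = adj(I−A) / det(I−A).
Column C of adj(I−A): (0.6675, 0.2850, 0.0900); det(I−A) = 0.4005.
m_C = (0.6675 + 0.2850 + 0.0900) / 0.4005 = 1.0425 / 0.4005 ≈ 2.6030.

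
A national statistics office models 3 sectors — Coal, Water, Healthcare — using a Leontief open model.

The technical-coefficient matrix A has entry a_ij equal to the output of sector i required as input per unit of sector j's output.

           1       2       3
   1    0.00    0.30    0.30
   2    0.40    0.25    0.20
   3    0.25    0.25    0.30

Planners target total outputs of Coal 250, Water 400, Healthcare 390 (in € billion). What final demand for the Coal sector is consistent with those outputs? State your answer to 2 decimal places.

d_1 = 13.00

I − A =
  [   1.00    -0.30    -0.30]
  [  -0.40     0.75    -0.20]
  [  -0.25    -0.25     0.70]
d = (I − A) x:
  d_1 = (+1.00)·250 + (-0.30)·400 + (-0.30)·390 = 13.00
  d_2 = (-0.40)·250 + (+0.75)·400 + (-0.20)·390 = 122.00
  d_3 = (-0.25)·250 + (-0.25)·400 + (+0.70)·390 = 110.50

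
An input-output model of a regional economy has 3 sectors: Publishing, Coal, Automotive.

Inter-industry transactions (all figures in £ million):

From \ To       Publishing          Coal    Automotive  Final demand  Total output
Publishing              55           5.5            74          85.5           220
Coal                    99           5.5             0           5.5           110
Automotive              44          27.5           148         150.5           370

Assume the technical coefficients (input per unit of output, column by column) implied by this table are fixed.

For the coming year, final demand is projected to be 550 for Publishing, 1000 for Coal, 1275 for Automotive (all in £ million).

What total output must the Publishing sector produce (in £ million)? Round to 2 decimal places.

Technical coefficients a_ij = z_ij / X_j:
  a_PP = 55/220 = 0.25, a_CP = 99/220 = 0.45, a_AP = 44/220 = 0.20
  a_PC = 5.5/110 = 0.05, a_CC = 5.5/110 = 0.05, a_AC = 27.5/110 = 0.25
  a_PA = 74/370 = 0.20, a_CA = 0/370 = 0.00, a_AA = 148/370 = 0.40
I − A =
  [   0.75    -0.05    -0.20]
  [  -0.45     0.95     0.00]
  [  -0.20    -0.25     0.60]
Cofactors of I−A, C_ij = (−1)^(i+j)·(minor ij) (rows/columns in the sector order above):
  C_11 = (0.95)(0.60) − (0.00)(-0.25) = 0.5700
  C_12 = −[(-0.45)(0.60) − (0.00)(-0.20)] = 0.2700
  C_13 = (-0.45)(-0.25) − (0.95)(-0.20) = 0.3025
  C_21 = −[(-0.05)(0.60) − (-0.20)(-0.25)] = 0.0800
  C_22 = (0.75)(0.60) − (-0.20)(-0.20) = 0.4100
  C_23 = −[(0.75)(-0.25) − (-0.05)(-0.20)] = 0.1975
  C_31 = (-0.05)(0.00) − (-0.20)(0.95) = 0.1900
  C_32 = −[(0.75)(0.00) − (-0.20)(-0.45)] = 0.0900
  C_33 = (0.75)(0.95) − (-0.05)(-0.45) = 0.6900
det(I−A) = Σ_j (I−A)_1j·C_1j = (0.75)(0.5700) + (-0.05)(0.2700) + (-0.20)(0.3025) = 0.3535
adj(I−A) = Cᵀ =
  [ 0.5700   0.0800   0.1900]
  [ 0.2700   0.4100   0.0900]
  [ 0.3025   0.1975   0.6900]
(I − A)⁻¹ = adj(I−A) / det(I−A) ≈
  [   1.6124     0.2263     0.5375]
  [   0.7638     1.1598     0.2546]
  [   0.8557     0.5587     1.9519]
x = (I − A)⁻¹ d = adj(I−A)·d / det(I−A), with det(I−A) = 0.3535:
  x_P = (0.5700·550 + 0.0800·1000 + 0.1900·1275) / 0.3535 = 635.75 / 0.3535 ≈ 1798.44
  x_C = (0.2700·550 + 0.4100·1000 + 0.0900·1275) / 0.3535 = 673.25 / 0.3535 ≈ 1904.53
  x_A = (0.3025·550 + 0.1975·1000 + 0.6900·1275) / 0.3535 = 1243.625 / 0.3535 ≈ 3518.03

x_P = 1798.44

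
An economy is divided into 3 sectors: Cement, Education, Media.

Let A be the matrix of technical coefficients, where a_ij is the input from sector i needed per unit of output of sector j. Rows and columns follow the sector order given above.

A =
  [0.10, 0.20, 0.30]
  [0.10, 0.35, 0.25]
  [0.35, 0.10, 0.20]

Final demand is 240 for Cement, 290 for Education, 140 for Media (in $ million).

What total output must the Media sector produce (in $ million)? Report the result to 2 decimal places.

I − A =
  [   0.90    -0.20    -0.30]
  [  -0.10     0.65    -0.25]
  [  -0.35    -0.10     0.80]
Cofactors of I−A, C_ij = (−1)^(i+j)·(minor ij) (rows/columns in the sector order above):
  C_11 = (0.65)(0.80) − (-0.25)(-0.10) = 0.4950
  C_12 = −[(-0.10)(0.80) − (-0.25)(-0.35)] = 0.1675
  C_13 = (-0.10)(-0.10) − (0.65)(-0.35) = 0.2375
  C_21 = −[(-0.20)(0.80) − (-0.30)(-0.10)] = 0.1900
  C_22 = (0.90)(0.80) − (-0.30)(-0.35) = 0.6150
  C_23 = −[(0.90)(-0.10) − (-0.20)(-0.35)] = 0.1600
  C_31 = (-0.20)(-0.25) − (-0.30)(0.65) = 0.2450
  C_32 = −[(0.90)(-0.25) − (-0.30)(-0.10)] = 0.2550
  C_33 = (0.90)(0.65) − (-0.20)(-0.10) = 0.5650
det(I−A) = Σ_j (I−A)_1j·C_1j = (0.90)(0.4950) + (-0.20)(0.1675) + (-0.30)(0.2375) = 0.34075
adj(I−A) = Cᵀ =
  [ 0.4950   0.1900   0.2450]
  [ 0.1675   0.6150   0.2550]
  [ 0.2375   0.1600   0.5650]
(I − A)⁻¹ = adj(I−A) / det(I−A) ≈
  [   1.4527     0.5576     0.7190]
  [   0.4916     1.8048     0.7483]
  [   0.6970     0.4696     1.6581]
x = (I − A)⁻¹ d = adj(I−A)·d / det(I−A), with det(I−A) = 0.34075:
  x_C = (0.4950·240 + 0.1900·290 + 0.2450·140) / 0.34075 = 208.20 / 0.34075 ≈ 611.01
  x_E = (0.1675·240 + 0.6150·290 + 0.2550·140) / 0.34075 = 254.25 / 0.34075 ≈ 746.15
  x_M = (0.2375·240 + 0.1600·290 + 0.5650·140) / 0.34075 = 182.50 / 0.34075 ≈ 535.58

x_M = 535.58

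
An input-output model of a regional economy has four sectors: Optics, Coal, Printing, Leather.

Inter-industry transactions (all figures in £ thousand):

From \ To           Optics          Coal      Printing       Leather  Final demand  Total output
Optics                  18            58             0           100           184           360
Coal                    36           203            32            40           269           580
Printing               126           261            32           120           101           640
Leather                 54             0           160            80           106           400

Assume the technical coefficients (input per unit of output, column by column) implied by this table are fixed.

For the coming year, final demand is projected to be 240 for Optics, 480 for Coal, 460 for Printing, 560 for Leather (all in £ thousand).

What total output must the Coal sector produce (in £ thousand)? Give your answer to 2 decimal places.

Technical coefficients a_ij = z_ij / X_j:
  a_11 = 18/360 = 0.05, a_21 = 36/360 = 0.10, a_31 = 126/360 = 0.35, a_41 = 54/360 = 0.15
  a_12 = 58/580 = 0.10, a_22 = 203/580 = 0.35, a_32 = 261/580 = 0.45, a_42 = 0/580 = 0.00
  a_13 = 0/640 = 0.00, a_23 = 32/640 = 0.05, a_33 = 32/640 = 0.05, a_43 = 160/640 = 0.25
  a_14 = 100/400 = 0.25, a_24 = 40/400 = 0.10, a_34 = 120/400 = 0.30, a_44 = 80/400 = 0.20
I − A =
  [   0.95    -0.10     0.00    -0.25]
  [  -0.10     0.65    -0.05    -0.10]
  [  -0.35    -0.45     0.95    -0.30]
  [  -0.15     0.00    -0.25     0.80]
Compute the cofactors C_ij = (−1)^(i+j)·(3×3 minor ij) of I−A; the adjugate is their transpose:
adj(I−A) = Cᵀ =
  [ 0.416000   0.096625   0.047125   0.159750]
  [ 0.107750   0.593250   0.066125   0.132625]
  [ 0.254000   0.357625   0.460125   0.296625]
  [ 0.157375   0.129875   0.152625   0.554000]
det(I−A) = Σ_j (I−A)_1j·C_1j = (0.95)(0.416000) + (-0.10)(0.107750) + (0.00)(0.254000) + (-0.25)(0.157375) = 0.34508125
(I − A)⁻¹ = adj(I−A) / det(I−A) ≈
  [   1.2055     0.2800     0.1366     0.4629]
  [   0.3122     1.7192     0.1916     0.3843]
  [   0.7361     1.0364     1.3334     0.8596]
  [   0.4561     0.3764     0.4423     1.6054]
x = (I − A)⁻¹ d = adj(I−A)·d / det(I−A), with det(I−A) = 0.34508125:
  x_1 = (0.416000·240 + 0.096625·480 + 0.047125·460 + 0.159750·560) / 0.34508125 = 257.3575 / 0.34508125 ≈ 745.79
  x_2 = (0.107750·240 + 0.593250·480 + 0.066125·460 + 0.132625·560) / 0.34508125 = 415.3075 / 0.34508125 ≈ 1203.51
  x_3 = (0.254000·240 + 0.357625·480 + 0.460125·460 + 0.296625·560) / 0.34508125 = 610.3875 / 0.34508125 ≈ 1768.82
  x_4 = (0.157375·240 + 0.129875·480 + 0.152625·460 + 0.554000·560) / 0.34508125 = 480.5575 / 0.34508125 ≈ 1392.59

x_2 = 1203.51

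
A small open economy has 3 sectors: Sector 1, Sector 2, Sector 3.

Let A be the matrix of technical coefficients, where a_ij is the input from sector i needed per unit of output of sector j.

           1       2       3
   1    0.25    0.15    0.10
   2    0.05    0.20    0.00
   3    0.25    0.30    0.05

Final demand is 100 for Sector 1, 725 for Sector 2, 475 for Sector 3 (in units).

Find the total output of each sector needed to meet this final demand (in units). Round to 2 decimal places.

I − A =
  [   0.75    -0.15    -0.10]
  [  -0.05     0.80     0.00]
  [  -0.25    -0.30     0.95]
Cofactors of I−A, C_ij = (−1)^(i+j)·(minor ij) (rows/columns in the sector order above):
  C_11 = (0.80)(0.95) − (0.00)(-0.30) = 0.7600
  C_12 = −[(-0.05)(0.95) − (0.00)(-0.25)] = 0.0475
  C_13 = (-0.05)(-0.30) − (0.80)(-0.25) = 0.2150
  C_21 = −[(-0.15)(0.95) − (-0.10)(-0.30)] = 0.1725
  C_22 = (0.75)(0.95) − (-0.10)(-0.25) = 0.6875
  C_23 = −[(0.75)(-0.30) − (-0.15)(-0.25)] = 0.2625
  C_31 = (-0.15)(0.00) − (-0.10)(0.80) = 0.0800
  C_32 = −[(0.75)(0.00) − (-0.10)(-0.05)] = 0.0050
  C_33 = (0.75)(0.80) − (-0.15)(-0.05) = 0.5925
det(I−A) = Σ_j (I−A)_1j·C_1j = (0.75)(0.7600) + (-0.15)(0.0475) + (-0.10)(0.2150) = 0.541375
adj(I−A) = Cᵀ =
  [ 0.7600   0.1725   0.0800]
  [ 0.0475   0.6875   0.0050]
  [ 0.2150   0.2625   0.5925]
(I − A)⁻¹ = adj(I−A) / det(I−A) ≈
  [   1.4038     0.3186     0.1478]
  [   0.0877     1.2699     0.0092]
  [   0.3971     0.4849     1.0944]
x = (I − A)⁻¹ d = adj(I−A)·d / det(I−A), with det(I−A) = 0.541375:
  x_1 = (0.7600·100 + 0.1725·725 + 0.0800·475) / 0.541375 = 239.0625 / 0.541375 ≈ 441.58
  x_2 = (0.0475·100 + 0.6875·725 + 0.0050·475) / 0.541375 = 505.5625 / 0.541375 ≈ 933.85
  x_3 = (0.2150·100 + 0.2625·725 + 0.5925·475) / 0.541375 = 493.25 / 0.541375 ≈ 911.11

x_1 = 441.58, x_2 = 933.85, x_3 = 911.11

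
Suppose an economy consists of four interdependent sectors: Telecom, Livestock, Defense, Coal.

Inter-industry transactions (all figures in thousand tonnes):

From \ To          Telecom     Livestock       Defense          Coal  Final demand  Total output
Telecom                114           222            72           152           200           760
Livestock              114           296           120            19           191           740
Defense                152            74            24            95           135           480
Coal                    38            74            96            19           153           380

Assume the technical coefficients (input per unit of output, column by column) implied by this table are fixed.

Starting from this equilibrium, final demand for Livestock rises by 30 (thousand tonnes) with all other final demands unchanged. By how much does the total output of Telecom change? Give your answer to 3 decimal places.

Technical coefficients a_ij = z_ij / X_j:
  a_TT = 114/760 = 0.15, a_LT = 114/760 = 0.15, a_DT = 152/760 = 0.20, a_CT = 38/760 = 0.05
  a_TL = 222/740 = 0.30, a_LL = 296/740 = 0.40, a_DL = 74/740 = 0.10, a_CL = 74/740 = 0.10
  a_TD = 72/480 = 0.15, a_LD = 120/480 = 0.25, a_DD = 24/480 = 0.05, a_CD = 96/480 = 0.20
  a_TC = 152/380 = 0.40, a_LC = 19/380 = 0.05, a_DC = 95/380 = 0.25, a_CC = 19/380 = 0.05
I − A =
  [   0.85    -0.30    -0.15    -0.40]
  [  -0.15     0.60    -0.25    -0.05]
  [  -0.20    -0.10     0.95    -0.25]
  [  -0.05    -0.10    -0.20     0.95]
Compute the cofactors C_ij = (−1)^(i+j)·(3×3 minor ij) of I−A; the adjugate is their transpose:
adj(I−A) = Cᵀ =
  [ 0.475750   0.319750   0.217000   0.274250]
  [ 0.182875   0.659250   0.239125   0.174625]
  [ 0.138750   0.168750   0.418750   0.177500]
  [ 0.073500   0.121750   0.124750   0.385250]
det(I−A) = Σ_j (I−A)_1j·C_1j = (0.85)(0.475750) + (-0.30)(0.182875) + (-0.15)(0.138750) + (-0.40)(0.073500) = 0.2993125
(I − A)⁻¹ = adj(I−A) / det(I−A) ≈
  [   1.5895     1.0683     0.7250     0.9163]
  [   0.6110     2.2025     0.7989     0.5834]
  [   0.4636     0.5638     1.3990     0.5930]
  [   0.2456     0.4068     0.4168     1.2871]
Δx = (I − A)⁻¹ Δd with Δd having +30 in the Livestock component and 0 elsewhere.
So Δx_T = L_TL · (+30), where L_TL = adj(I−A)_TL / det(I−A) = 0.319750 / 0.2993125.
Δx_T = 0.319750 × (+30) / 0.2993125 = 9.5925 / 0.2993125 ≈ 32.048.

Δx_T = 32.048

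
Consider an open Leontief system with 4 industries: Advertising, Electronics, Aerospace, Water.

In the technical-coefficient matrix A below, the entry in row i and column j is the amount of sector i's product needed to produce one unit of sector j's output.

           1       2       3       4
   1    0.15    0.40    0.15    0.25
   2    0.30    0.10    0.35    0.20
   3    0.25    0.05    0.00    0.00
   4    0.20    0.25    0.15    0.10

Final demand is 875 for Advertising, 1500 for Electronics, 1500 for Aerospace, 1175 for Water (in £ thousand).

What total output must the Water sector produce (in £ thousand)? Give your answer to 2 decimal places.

x_4 = 4778.96

I − A =
  [   0.85    -0.40    -0.15    -0.25]
  [  -0.30     0.90    -0.35    -0.20]
  [  -0.25    -0.05     1.00     0.00]
  [  -0.20    -0.25    -0.15     0.90]
Compute the cofactors C_ij = (−1)^(i+j)·(3×3 minor ij) of I−A; the adjugate is their transpose:
adj(I−A) = Cᵀ =
  [ 0.742750   0.431125   0.307625   0.302125]
  [ 0.396250   0.671875   0.333500   0.259375]
  [ 0.205500   0.141375   0.458250   0.088500]
  [ 0.309375   0.306000   0.237375   0.559125]
det(I−A) = Σ_j (I−A)_1j·C_1j = (0.85)(0.742750) + (-0.40)(0.396250) + (-0.15)(0.205500) + (-0.25)(0.309375) = 0.36466875
(I − A)⁻¹ = adj(I−A) / det(I−A) ≈
  [   2.0368     1.1822     0.8436     0.8285]
  [   1.0866     1.8424     0.9145     0.7113]
  [   0.5635     0.3877     1.2566     0.2427]
  [   0.8484     0.8391     0.6509     1.5332]
x = (I − A)⁻¹ d = adj(I−A)·d / det(I−A), with det(I−A) = 0.36466875:
  x_1 = (0.742750·875 + 0.431125·1500 + 0.307625·1500 + 0.302125·1175) / 0.36466875 = 2113.028125 / 0.36466875 ≈ 5794.38
  x_2 = (0.396250·875 + 0.671875·1500 + 0.333500·1500 + 0.259375·1175) / 0.36466875 = 2159.546875 / 0.36466875 ≈ 5921.94
  x_3 = (0.205500·875 + 0.141375·1500 + 0.458250·1500 + 0.088500·1175) / 0.36466875 = 1183.2375 / 0.36466875 ≈ 3244.69
  x_4 = (0.309375·875 + 0.306000·1500 + 0.237375·1500 + 0.559125·1175) / 0.36466875 = 1742.7375 / 0.36466875 ≈ 4778.96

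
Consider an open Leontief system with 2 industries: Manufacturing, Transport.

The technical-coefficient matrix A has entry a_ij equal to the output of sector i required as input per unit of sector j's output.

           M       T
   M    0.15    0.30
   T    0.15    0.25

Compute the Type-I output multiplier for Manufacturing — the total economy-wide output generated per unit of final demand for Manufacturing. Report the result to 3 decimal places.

m_M = 1.519

I − A =
  [   0.85    -0.30]
  [  -0.15     0.75]
det(I−A) = (0.85)(0.75) − (-0.30)(-0.15) = 0.5925
adj(I−A) = [[0.75, 0.30], [0.15, 0.85]]
(I − A)⁻¹ = adj(I−A) / det(I−A) ≈
  [   1.2658     0.5063]
  [   0.2532     1.4346]
The output multiplier for sector j is the column-j sum of the Leontief inverse (I − A)⁻¹ = adj(I−A) / det(I−A).
Column M of adj(I−A): (0.75, 0.15); det(I−A) = 0.5925.
m_M = (0.75 + 0.15) / 0.5925 = 0.90 / 0.5925 ≈ 1.519.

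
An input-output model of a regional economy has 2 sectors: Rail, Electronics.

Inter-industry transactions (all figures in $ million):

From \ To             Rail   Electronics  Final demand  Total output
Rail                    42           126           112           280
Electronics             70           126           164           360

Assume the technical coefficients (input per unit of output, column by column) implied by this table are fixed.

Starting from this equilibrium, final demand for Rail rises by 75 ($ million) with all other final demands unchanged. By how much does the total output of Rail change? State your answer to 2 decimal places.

Δx_R = 104.84

Technical coefficients a_ij = z_ij / X_j:
  a_RR = 42/280 = 0.15, a_ER = 70/280 = 0.25
  a_RE = 126/360 = 0.35, a_EE = 126/360 = 0.35
I − A =
  [   0.85    -0.35]
  [  -0.25     0.65]
det(I−A) = (0.85)(0.65) − (-0.35)(-0.25) = 0.4650
adj(I−A) = [[0.65, 0.35], [0.25, 0.85]]
(I − A)⁻¹ = adj(I−A) / det(I−A) ≈
  [   1.3978     0.7527]
  [   0.5376     1.8280]
Δx = (I − A)⁻¹ Δd with Δd having +75 in the Rail component and 0 elsewhere.
So Δx_R = L_RR · (+75), where L_RR = adj(I−A)_RR / det(I−A) = 0.65 / 0.4650.
Δx_R = 0.65 × (+75) / 0.4650 = 48.75 / 0.4650 ≈ 104.84.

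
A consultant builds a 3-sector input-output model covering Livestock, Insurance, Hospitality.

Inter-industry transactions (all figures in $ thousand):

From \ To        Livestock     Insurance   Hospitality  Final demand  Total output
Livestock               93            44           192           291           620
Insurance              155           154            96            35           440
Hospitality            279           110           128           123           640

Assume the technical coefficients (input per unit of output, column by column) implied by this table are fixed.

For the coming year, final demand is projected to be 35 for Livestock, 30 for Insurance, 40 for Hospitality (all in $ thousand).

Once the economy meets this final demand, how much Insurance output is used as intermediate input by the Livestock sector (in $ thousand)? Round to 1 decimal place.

Technical coefficients a_ij = z_ij / X_j:
  a_11 = 93/620 = 0.15, a_21 = 155/620 = 0.25, a_31 = 279/620 = 0.45
  a_12 = 44/440 = 0.10, a_22 = 154/440 = 0.35, a_32 = 110/440 = 0.25
  a_13 = 192/640 = 0.30, a_23 = 96/640 = 0.15, a_33 = 128/640 = 0.20
I − A =
  [   0.85    -0.10    -0.30]
  [  -0.25     0.65    -0.15]
  [  -0.45    -0.25     0.80]
Cofactors of I−A, C_ij = (−1)^(i+j)·(minor ij) (rows/columns in the sector order above):
  C_11 = (0.65)(0.80) − (-0.15)(-0.25) = 0.4825
  C_12 = −[(-0.25)(0.80) − (-0.15)(-0.45)] = 0.2675
  C_13 = (-0.25)(-0.25) − (0.65)(-0.45) = 0.3550
  C_21 = −[(-0.10)(0.80) − (-0.30)(-0.25)] = 0.1550
  C_22 = (0.85)(0.80) − (-0.30)(-0.45) = 0.5450
  C_23 = −[(0.85)(-0.25) − (-0.10)(-0.45)] = 0.2575
  C_31 = (-0.10)(-0.15) − (-0.30)(0.65) = 0.2100
  C_32 = −[(0.85)(-0.15) − (-0.30)(-0.25)] = 0.2025
  C_33 = (0.85)(0.65) − (-0.10)(-0.25) = 0.5275
det(I−A) = Σ_j (I−A)_1j·C_1j = (0.85)(0.4825) + (-0.10)(0.2675) + (-0.30)(0.3550) = 0.276875
adj(I−A) = Cᵀ =
  [ 0.4825   0.1550   0.2100]
  [ 0.2675   0.5450   0.2025]
  [ 0.3550   0.2575   0.5275]
(I − A)⁻¹ = adj(I−A) / det(I−A) ≈
  [   1.7427     0.5598     0.7585]
  [   0.9661     1.9684     0.7314]
  [   1.2822     0.9300     1.9052]
First solve x = (I − A)⁻¹ d = adj(I−A)·d / det(I−A); in particular x_1 = (0.4825·35 + 0.1550·30 + 0.2100·40) / 0.276875 = 29.9375 / 0.276875 ≈ 108.126.
Intermediate flow from 2 to 1: z_21 = a_21 · x_1 = 0.25 × 29.9375 / 0.276875 = 7.484375 / 0.276875 ≈ 27.0.

z_21 = 27.0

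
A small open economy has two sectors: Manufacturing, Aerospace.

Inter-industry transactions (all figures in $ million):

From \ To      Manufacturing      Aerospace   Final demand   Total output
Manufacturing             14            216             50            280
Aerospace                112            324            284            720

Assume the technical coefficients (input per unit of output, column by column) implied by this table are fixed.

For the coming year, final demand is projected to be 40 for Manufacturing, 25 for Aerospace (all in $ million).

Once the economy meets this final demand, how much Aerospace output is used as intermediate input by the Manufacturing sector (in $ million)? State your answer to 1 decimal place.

z_21 = 29.3

Technical coefficients a_ij = z_ij / X_j:
  a_11 = 14/280 = 0.05, a_21 = 112/280 = 0.40
  a_12 = 216/720 = 0.30, a_22 = 324/720 = 0.45
I − A =
  [   0.95    -0.30]
  [  -0.40     0.55]
det(I−A) = (0.95)(0.55) − (-0.30)(-0.40) = 0.4025
adj(I−A) = [[0.55, 0.30], [0.40, 0.95]]
(I − A)⁻¹ = adj(I−A) / det(I−A) ≈
  [   1.3665     0.7453]
  [   0.9938     2.3602]
First solve x = (I − A)⁻¹ d = adj(I−A)·d / det(I−A); in particular x_1 = (0.55·40 + 0.30·25) / 0.4025 = 29.50 / 0.4025 ≈ 73.292.
Intermediate flow from 2 to 1: z_21 = a_21 · x_1 = 0.40 × 29.50 / 0.4025 = 11.80 / 0.4025 ≈ 29.3.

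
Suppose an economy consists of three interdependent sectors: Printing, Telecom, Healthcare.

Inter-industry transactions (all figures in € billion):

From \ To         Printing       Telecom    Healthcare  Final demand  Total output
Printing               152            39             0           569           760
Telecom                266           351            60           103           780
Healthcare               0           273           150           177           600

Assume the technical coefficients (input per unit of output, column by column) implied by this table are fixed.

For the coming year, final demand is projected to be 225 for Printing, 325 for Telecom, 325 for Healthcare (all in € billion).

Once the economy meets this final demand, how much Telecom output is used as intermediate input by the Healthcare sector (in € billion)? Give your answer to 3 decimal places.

z_23 = 88.576

Technical coefficients a_ij = z_ij / X_j:
  a_11 = 152/760 = 0.20, a_21 = 266/760 = 0.35, a_31 = 0/760 = 0.00
  a_12 = 39/780 = 0.05, a_22 = 351/780 = 0.45, a_32 = 273/780 = 0.35
  a_13 = 0/600 = 0.00, a_23 = 60/600 = 0.10, a_33 = 150/600 = 0.25
I − A =
  [   0.80    -0.05     0.00]
  [  -0.35     0.55    -0.10]
  [   0.00    -0.35     0.75]
Cofactors of I−A, C_ij = (−1)^(i+j)·(minor ij) (rows/columns in the sector order above):
  C_11 = (0.55)(0.75) − (-0.10)(-0.35) = 0.3775
  C_12 = −[(-0.35)(0.75) − (-0.10)(0.00)] = 0.2625
  C_13 = (-0.35)(-0.35) − (0.55)(0.00) = 0.1225
  C_21 = −[(-0.05)(0.75) − (0.00)(-0.35)] = 0.0375
  C_22 = (0.80)(0.75) − (0.00)(0.00) = 0.6000
  C_23 = −[(0.80)(-0.35) − (-0.05)(0.00)] = 0.2800
  C_31 = (-0.05)(-0.10) − (0.00)(0.55) = 0.0050
  C_32 = −[(0.80)(-0.10) − (0.00)(-0.35)] = 0.0800
  C_33 = (0.80)(0.55) − (-0.05)(-0.35) = 0.4225
det(I−A) = Σ_j (I−A)_1j·C_1j = (0.80)(0.3775) + (-0.05)(0.2625) + (0.00)(0.1225) = 0.288875
adj(I−A) = Cᵀ =
  [ 0.3775   0.0375   0.0050]
  [ 0.2625   0.6000   0.0800]
  [ 0.1225   0.2800   0.4225]
(I − A)⁻¹ = adj(I−A) / det(I−A) ≈
  [   1.3068     0.1298     0.0173]
  [   0.9087     2.0770     0.2769]
  [   0.4241     0.9693     1.4626]
First solve x = (I − A)⁻¹ d = adj(I−A)·d / det(I−A); in particular x_3 = (0.1225·225 + 0.2800·325 + 0.4225·325) / 0.288875 = 255.875 / 0.288875 ≈ 885.76374.
Intermediate flow from 2 to 3: z_23 = a_23 · x_3 = 0.10 × 255.875 / 0.288875 = 25.5875 / 0.288875 ≈ 88.576.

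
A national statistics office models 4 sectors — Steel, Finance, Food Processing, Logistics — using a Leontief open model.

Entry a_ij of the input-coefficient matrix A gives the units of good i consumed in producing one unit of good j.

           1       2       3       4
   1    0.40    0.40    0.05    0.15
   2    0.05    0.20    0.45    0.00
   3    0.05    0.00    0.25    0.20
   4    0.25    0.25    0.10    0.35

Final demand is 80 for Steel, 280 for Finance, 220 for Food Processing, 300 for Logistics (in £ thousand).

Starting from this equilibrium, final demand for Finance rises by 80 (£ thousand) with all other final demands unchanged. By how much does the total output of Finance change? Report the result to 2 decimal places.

Δx_2 = 125.38

I − A =
  [   0.60    -0.40    -0.05    -0.15]
  [  -0.05     0.80    -0.45     0.00]
  [  -0.05     0.00     0.75    -0.20]
  [  -0.25    -0.25    -0.10     0.65]
Compute the cofactors C_ij = (−1)^(i+j)·(3×3 minor ij) of I−A; the adjugate is their transpose:
adj(I−A) = Cᵀ =
  [ 0.351500   0.217625   0.171875   0.134000]
  [ 0.060500   0.247500   0.161000   0.063500]
  [ 0.068500   0.064875   0.267125   0.098000]
  [ 0.169000   0.188875   0.169125   0.334000]
det(I−A) = Σ_j (I−A)_1j·C_1j = (0.60)(0.351500) + (-0.40)(0.060500) + (-0.05)(0.068500) + (-0.15)(0.169000) = 0.157925
(I − A)⁻¹ = adj(I−A) / det(I−A) ≈
  [   2.2257     1.3780     1.0883     0.8485]
  [   0.3831     1.5672     1.0195     0.4021]
  [   0.4338     0.4108     1.6915     0.6205]
  [   1.0701     1.1960     1.0709     2.1149]
Δx = (I − A)⁻¹ Δd with Δd having +80 in the Finance component and 0 elsewhere.
So Δx_2 = L_22 · (+80), where L_22 = adj(I−A)_22 / det(I−A) = 0.247500 / 0.157925.
Δx_2 = 0.247500 × (+80) / 0.157925 = 19.80 / 0.157925 ≈ 125.38.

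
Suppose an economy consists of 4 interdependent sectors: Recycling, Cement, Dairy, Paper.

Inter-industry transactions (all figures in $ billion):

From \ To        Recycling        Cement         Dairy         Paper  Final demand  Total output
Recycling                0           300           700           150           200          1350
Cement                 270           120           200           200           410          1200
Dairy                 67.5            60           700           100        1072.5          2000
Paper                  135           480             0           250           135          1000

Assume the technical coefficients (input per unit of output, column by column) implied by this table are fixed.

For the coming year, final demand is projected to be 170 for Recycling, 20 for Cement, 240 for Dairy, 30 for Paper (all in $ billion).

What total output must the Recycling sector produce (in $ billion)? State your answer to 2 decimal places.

x_1 = 410.19

Technical coefficients a_ij = z_ij / X_j:
  a_11 = 0/1350 = 0.00, a_21 = 270/1350 = 0.20, a_31 = 67.5/1350 = 0.05, a_41 = 135/1350 = 0.10
  a_12 = 300/1200 = 0.25, a_22 = 120/1200 = 0.10, a_32 = 60/1200 = 0.05, a_42 = 480/1200 = 0.40
  a_13 = 700/2000 = 0.35, a_23 = 200/2000 = 0.10, a_33 = 700/2000 = 0.35, a_43 = 0/2000 = 0.00
  a_14 = 150/1000 = 0.15, a_24 = 200/1000 = 0.20, a_34 = 100/1000 = 0.10, a_44 = 250/1000 = 0.25
I − A =
  [   1.00    -0.25    -0.35    -0.15]
  [  -0.20     0.90    -0.10    -0.20]
  [  -0.05    -0.05     0.65    -0.10]
  [  -0.10    -0.40     0.00     0.75]
Compute the cofactors C_ij = (−1)^(i+j)·(3×3 minor ij) of I−A; the adjugate is their transpose:
adj(I−A) = Cᵀ =
  [ 0.379000   0.188000   0.233000   0.157000]
  [ 0.115250   0.461125   0.133000   0.163750]
  [ 0.055250   0.091625   0.527000   0.105750]
  [ 0.112000   0.271000   0.102000   0.527000]
det(I−A) = Σ_j (I−A)_1j·C_1j = (1.00)(0.379000) + (-0.25)(0.115250) + (-0.35)(0.055250) + (-0.15)(0.112000) = 0.31405
(I − A)⁻¹ = adj(I−A) / det(I−A) ≈
  [   1.2068     0.5986     0.7419     0.4999]
  [   0.3670     1.4683     0.4235     0.5214]
  [   0.1759     0.2918     1.6781     0.3367]
  [   0.3566     0.8629     0.3248     1.6781]
x = (I − A)⁻¹ d = adj(I−A)·d / det(I−A), with det(I−A) = 0.31405:
  x_1 = (0.379000·170 + 0.188000·20 + 0.233000·240 + 0.157000·30) / 0.31405 = 128.82 / 0.31405 ≈ 410.19
  x_2 = (0.115250·170 + 0.461125·20 + 0.133000·240 + 0.163750·30) / 0.31405 = 65.6475 / 0.31405 ≈ 209.04
  x_3 = (0.055250·170 + 0.091625·20 + 0.527000·240 + 0.105750·30) / 0.31405 = 140.8775 / 0.31405 ≈ 448.58
  x_4 = (0.112000·170 + 0.271000·20 + 0.102000·240 + 0.527000·30) / 0.31405 = 64.75 / 0.31405 ≈ 206.18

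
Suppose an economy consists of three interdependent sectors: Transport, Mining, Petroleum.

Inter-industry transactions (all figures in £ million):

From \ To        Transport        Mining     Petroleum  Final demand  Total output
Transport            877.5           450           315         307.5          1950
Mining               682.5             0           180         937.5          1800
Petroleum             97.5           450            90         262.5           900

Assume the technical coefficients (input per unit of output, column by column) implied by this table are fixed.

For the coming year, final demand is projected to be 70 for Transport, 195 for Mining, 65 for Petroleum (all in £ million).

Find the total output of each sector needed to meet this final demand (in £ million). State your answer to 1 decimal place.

Technical coefficients a_ij = z_ij / X_j:
  a_11 = 877.5/1950 = 0.45, a_21 = 682.5/1950 = 0.35, a_31 = 97.5/1950 = 0.05
  a_12 = 450/1800 = 0.25, a_22 = 0/1800 = 0.00, a_32 = 450/1800 = 0.25
  a_13 = 315/900 = 0.35, a_23 = 180/900 = 0.20, a_33 = 90/900 = 0.10
I − A =
  [   0.55    -0.25    -0.35]
  [  -0.35     1.00    -0.20]
  [  -0.05    -0.25     0.90]
Cofactors of I−A, C_ij = (−1)^(i+j)·(minor ij) (rows/columns in the sector order above):
  C_11 = (1.00)(0.90) − (-0.20)(-0.25) = 0.8500
  C_12 = −[(-0.35)(0.90) − (-0.20)(-0.05)] = 0.3250
  C_13 = (-0.35)(-0.25) − (1.00)(-0.05) = 0.1375
  C_21 = −[(-0.25)(0.90) − (-0.35)(-0.25)] = 0.3125
  C_22 = (0.55)(0.90) − (-0.35)(-0.05) = 0.4775
  C_23 = −[(0.55)(-0.25) − (-0.25)(-0.05)] = 0.1500
  C_31 = (-0.25)(-0.20) − (-0.35)(1.00) = 0.4000
  C_32 = −[(0.55)(-0.20) − (-0.35)(-0.35)] = 0.2325
  C_33 = (0.55)(1.00) − (-0.25)(-0.35) = 0.4625
det(I−A) = Σ_j (I−A)_1j·C_1j = (0.55)(0.8500) + (-0.25)(0.3250) + (-0.35)(0.1375) = 0.338125
adj(I−A) = Cᵀ =
  [ 0.8500   0.3125   0.4000]
  [ 0.3250   0.4775   0.2325]
  [ 0.1375   0.1500   0.4625]
(I − A)⁻¹ = adj(I−A) / det(I−A) ≈
  [   2.5139     0.9242     1.1830]
  [   0.9612     1.4122     0.6876]
  [   0.4067     0.4436     1.3678]
x = (I − A)⁻¹ d = adj(I−A)·d / det(I−A), with det(I−A) = 0.338125:
  x_1 = (0.8500·70 + 0.3125·195 + 0.4000·65) / 0.338125 = 146.4375 / 0.338125 ≈ 433.1
  x_2 = (0.3250·70 + 0.4775·195 + 0.2325·65) / 0.338125 = 130.975 / 0.338125 ≈ 387.4
  x_3 = (0.1375·70 + 0.1500·195 + 0.4625·65) / 0.338125 = 68.9375 / 0.338125 ≈ 203.9

x_1 = 433.1, x_2 = 387.4, x_3 = 203.9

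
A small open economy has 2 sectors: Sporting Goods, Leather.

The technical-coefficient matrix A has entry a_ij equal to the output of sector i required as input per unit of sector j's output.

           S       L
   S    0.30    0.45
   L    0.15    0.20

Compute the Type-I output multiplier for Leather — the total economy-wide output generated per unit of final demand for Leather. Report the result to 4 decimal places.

I − A =
  [   0.70    -0.45]
  [  -0.15     0.80]
det(I−A) = (0.70)(0.80) − (-0.45)(-0.15) = 0.4925
adj(I−A) = [[0.80, 0.45], [0.15, 0.70]]
(I − A)⁻¹ = adj(I−A) / det(I−A) ≈
  [   1.62437     0.91371]
  [   0.30457     1.42132]
The output multiplier for sector j is the column-j sum of the Leontief inverse (I − A)⁻¹ = adj(I−A) / det(I−A).
Column L of adj(I−A): (0.45, 0.70); det(I−A) = 0.4925.
m_L = (0.45 + 0.70) / 0.4925 = 1.15 / 0.4925 ≈ 2.3350.

m_L = 2.3350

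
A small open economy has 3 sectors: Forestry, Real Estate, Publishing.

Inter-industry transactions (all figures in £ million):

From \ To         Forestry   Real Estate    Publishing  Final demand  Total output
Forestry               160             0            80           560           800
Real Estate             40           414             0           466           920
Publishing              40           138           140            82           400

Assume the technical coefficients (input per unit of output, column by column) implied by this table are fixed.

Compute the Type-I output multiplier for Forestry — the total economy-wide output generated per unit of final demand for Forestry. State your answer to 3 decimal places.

m_F = 1.523

Technical coefficients a_ij = z_ij / X_j:
  a_FF = 160/800 = 0.20, a_RF = 40/800 = 0.05, a_PF = 40/800 = 0.05
  a_FR = 0/920 = 0.00, a_RR = 414/920 = 0.45, a_PR = 138/920 = 0.15
  a_FP = 80/400 = 0.20, a_RP = 0/400 = 0.00, a_PP = 140/400 = 0.35
I − A =
  [   0.80     0.00    -0.20]
  [  -0.05     0.55     0.00]
  [  -0.05    -0.15     0.65]
Cofactors of I−A, C_ij = (−1)^(i+j)·(minor ij) (rows/columns in the sector order above):
  C_11 = (0.55)(0.65) − (0.00)(-0.15) = 0.3575
  C_12 = −[(-0.05)(0.65) − (0.00)(-0.05)] = 0.0325
  C_13 = (-0.05)(-0.15) − (0.55)(-0.05) = 0.0350
  C_21 = −[(0.00)(0.65) − (-0.20)(-0.15)] = 0.0300
  C_22 = (0.80)(0.65) − (-0.20)(-0.05) = 0.5100
  C_23 = −[(0.80)(-0.15) − (0.00)(-0.05)] = 0.1200
  C_31 = (0.00)(0.00) − (-0.20)(0.55) = 0.1100
  C_32 = −[(0.80)(0.00) − (-0.20)(-0.05)] = 0.0100
  C_33 = (0.80)(0.55) − (0.00)(-0.05) = 0.4400
det(I−A) = Σ_j (I−A)_1j·C_1j = (0.80)(0.3575) + (0.00)(0.0325) + (-0.20)(0.0350) = 0.2790
adj(I−A) = Cᵀ =
  [ 0.3575   0.0300   0.1100]
  [ 0.0325   0.5100   0.0100]
  [ 0.0350   0.1200   0.4400]
(I − A)⁻¹ = adj(I−A) / det(I−A) ≈
  [   1.2814     0.1075     0.3943]
  [   0.1165     1.8280     0.0358]
  [   0.1254     0.4301     1.5771]
The output multiplier for sector j is the column-j sum of the Leontief inverse (I − A)⁻¹ = adj(I−A) / det(I−A).
Column F of adj(I−A): (0.3575, 0.0325, 0.0350); det(I−A) = 0.2790.
m_F = (0.3575 + 0.0325 + 0.0350) / 0.2790 = 0.425 / 0.2790 ≈ 1.523.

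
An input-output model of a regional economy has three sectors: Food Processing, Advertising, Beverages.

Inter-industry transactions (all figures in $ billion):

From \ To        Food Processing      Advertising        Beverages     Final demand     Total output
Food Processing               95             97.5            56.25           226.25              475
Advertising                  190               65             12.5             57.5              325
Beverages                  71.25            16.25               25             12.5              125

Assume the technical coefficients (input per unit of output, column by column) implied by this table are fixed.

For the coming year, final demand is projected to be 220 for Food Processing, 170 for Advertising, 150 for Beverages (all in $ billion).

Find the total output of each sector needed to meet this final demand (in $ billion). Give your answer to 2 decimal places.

x_1 = 704.86, x_2 = 609.65, x_3 = 357.76

Technical coefficients a_ij = z_ij / X_j:
  a_11 = 95/475 = 0.20, a_21 = 190/475 = 0.40, a_31 = 71.25/475 = 0.15
  a_12 = 97.5/325 = 0.30, a_22 = 65/325 = 0.20, a_32 = 16.25/325 = 0.05
  a_13 = 56.25/125 = 0.45, a_23 = 12.5/125 = 0.10, a_33 = 25/125 = 0.20
I − A =
  [   0.80    -0.30    -0.45]
  [  -0.40     0.80    -0.10]
  [  -0.15    -0.05     0.80]
Cofactors of I−A, C_ij = (−1)^(i+j)·(minor ij) (rows/columns in the sector order above):
  C_11 = (0.80)(0.80) − (-0.10)(-0.05) = 0.6350
  C_12 = −[(-0.40)(0.80) − (-0.10)(-0.15)] = 0.3350
  C_13 = (-0.40)(-0.05) − (0.80)(-0.15) = 0.1400
  C_21 = −[(-0.30)(0.80) − (-0.45)(-0.05)] = 0.2625
  C_22 = (0.80)(0.80) − (-0.45)(-0.15) = 0.5725
  C_23 = −[(0.80)(-0.05) − (-0.30)(-0.15)] = 0.0850
  C_31 = (-0.30)(-0.10) − (-0.45)(0.80) = 0.3900
  C_32 = −[(0.80)(-0.10) − (-0.45)(-0.40)] = 0.2600
  C_33 = (0.80)(0.80) − (-0.30)(-0.40) = 0.5200
det(I−A) = Σ_j (I−A)_1j·C_1j = (0.80)(0.6350) + (-0.30)(0.3350) + (-0.45)(0.1400) = 0.3445
adj(I−A) = Cᵀ =
  [ 0.6350   0.2625   0.3900]
  [ 0.3350   0.5725   0.2600]
  [ 0.1400   0.0850   0.5200]
(I − A)⁻¹ = adj(I−A) / det(I−A) ≈
  [   1.8433     0.7620     1.1321]
  [   0.9724     1.6618     0.7547]
  [   0.4064     0.2467     1.5094]
x = (I − A)⁻¹ d = adj(I−A)·d / det(I−A), with det(I−A) = 0.3445:
  x_1 = (0.6350·220 + 0.2625·170 + 0.3900·150) / 0.3445 = 242.825 / 0.3445 ≈ 704.86
  x_2 = (0.3350·220 + 0.5725·170 + 0.2600·150) / 0.3445 = 210.025 / 0.3445 ≈ 609.65
  x_3 = (0.1400·220 + 0.0850·170 + 0.5200·150) / 0.3445 = 123.25 / 0.3445 ≈ 357.76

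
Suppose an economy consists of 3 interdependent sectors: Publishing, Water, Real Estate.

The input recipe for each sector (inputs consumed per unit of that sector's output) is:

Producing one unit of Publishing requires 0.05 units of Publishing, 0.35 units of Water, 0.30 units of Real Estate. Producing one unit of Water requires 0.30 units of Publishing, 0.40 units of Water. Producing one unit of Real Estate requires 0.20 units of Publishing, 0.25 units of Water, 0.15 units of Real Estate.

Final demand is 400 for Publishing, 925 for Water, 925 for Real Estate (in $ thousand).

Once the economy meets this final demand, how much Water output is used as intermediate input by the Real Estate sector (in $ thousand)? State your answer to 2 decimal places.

z_23 = 434.58

I − A =
  [   0.95    -0.30    -0.20]
  [  -0.35     0.60    -0.25]
  [  -0.30     0.00     0.85]
Cofactors of I−A, C_ij = (−1)^(i+j)·(minor ij) (rows/columns in the sector order above):
  C_11 = (0.60)(0.85) − (-0.25)(0.00) = 0.5100
  C_12 = −[(-0.35)(0.85) − (-0.25)(-0.30)] = 0.3725
  C_13 = (-0.35)(0.00) − (0.60)(-0.30) = 0.1800
  C_21 = −[(-0.30)(0.85) − (-0.20)(0.00)] = 0.2550
  C_22 = (0.95)(0.85) − (-0.20)(-0.30) = 0.7475
  C_23 = −[(0.95)(0.00) − (-0.30)(-0.30)] = 0.0900
  C_31 = (-0.30)(-0.25) − (-0.20)(0.60) = 0.1950
  C_32 = −[(0.95)(-0.25) − (-0.20)(-0.35)] = 0.3075
  C_33 = (0.95)(0.60) − (-0.30)(-0.35) = 0.4650
det(I−A) = Σ_j (I−A)_1j·C_1j = (0.95)(0.5100) + (-0.30)(0.3725) + (-0.20)(0.1800) = 0.33675
adj(I−A) = Cᵀ =
  [ 0.5100   0.2550   0.1950]
  [ 0.3725   0.7475   0.3075]
  [ 0.1800   0.0900   0.4650]
(I − A)⁻¹ = adj(I−A) / det(I−A) ≈
  [   1.5145     0.7572     0.5791]
  [   1.1062     2.2197     0.9131]
  [   0.5345     0.2673     1.3808]
First solve x = (I − A)⁻¹ d = adj(I−A)·d / det(I−A); in particular x_3 = (0.1800·400 + 0.0900·925 + 0.4650·925) / 0.33675 = 585.375 / 0.33675 ≈ 1738.3073.
Intermediate flow from 2 to 3: z_23 = a_23 · x_3 = 0.25 × 585.375 / 0.33675 = 146.34375 / 0.33675 ≈ 434.58.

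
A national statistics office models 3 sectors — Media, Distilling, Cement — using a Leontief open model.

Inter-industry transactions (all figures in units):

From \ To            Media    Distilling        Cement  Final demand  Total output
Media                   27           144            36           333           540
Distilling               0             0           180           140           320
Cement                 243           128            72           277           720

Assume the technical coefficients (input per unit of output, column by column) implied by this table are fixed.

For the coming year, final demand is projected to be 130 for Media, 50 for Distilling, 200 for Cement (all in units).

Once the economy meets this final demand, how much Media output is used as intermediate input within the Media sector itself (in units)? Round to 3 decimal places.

Technical coefficients a_ij = z_ij / X_j:
  a_11 = 27/540 = 0.05, a_21 = 0/540 = 0.00, a_31 = 243/540 = 0.45
  a_12 = 144/320 = 0.45, a_22 = 0/320 = 0.00, a_32 = 128/320 = 0.40
  a_13 = 36/720 = 0.05, a_23 = 180/720 = 0.25, a_33 = 72/720 = 0.10
I − A =
  [   0.95    -0.45    -0.05]
  [   0.00     1.00    -0.25]
  [  -0.45    -0.40     0.90]
Cofactors of I−A, C_ij = (−1)^(i+j)·(minor ij) (rows/columns in the sector order above):
  C_11 = (1.00)(0.90) − (-0.25)(-0.40) = 0.8000
  C_12 = −[(0.00)(0.90) − (-0.25)(-0.45)] = 0.1125
  C_13 = (0.00)(-0.40) − (1.00)(-0.45) = 0.4500
  C_21 = −[(-0.45)(0.90) − (-0.05)(-0.40)] = 0.4250
  C_22 = (0.95)(0.90) − (-0.05)(-0.45) = 0.8325
  C_23 = −[(0.95)(-0.40) − (-0.45)(-0.45)] = 0.5825
  C_31 = (-0.45)(-0.25) − (-0.05)(1.00) = 0.1625
  C_32 = −[(0.95)(-0.25) − (-0.05)(0.00)] = 0.2375
  C_33 = (0.95)(1.00) − (-0.45)(0.00) = 0.9500
det(I−A) = Σ_j (I−A)_1j·C_1j = (0.95)(0.8000) + (-0.45)(0.1125) + (-0.05)(0.4500) = 0.686875
adj(I−A) = Cᵀ =
  [ 0.8000   0.4250   0.1625]
  [ 0.1125   0.8325   0.2375]
  [ 0.4500   0.5825   0.9500]
(I − A)⁻¹ = adj(I−A) / det(I−A) ≈
  [   1.1647     0.6187     0.2366]
  [   0.1638     1.2120     0.3458]
  [   0.6551     0.8480     1.3831]
First solve x = (I − A)⁻¹ d = adj(I−A)·d / det(I−A); in particular x_1 = (0.8000·130 + 0.4250·50 + 0.1625·200) / 0.686875 = 157.75 / 0.686875 ≈ 229.66333.
Intermediate flow from 1 to 1: z_11 = a_11 · x_1 = 0.05 × 157.75 / 0.686875 = 7.8875 / 0.686875 ≈ 11.483.

z_11 = 11.483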